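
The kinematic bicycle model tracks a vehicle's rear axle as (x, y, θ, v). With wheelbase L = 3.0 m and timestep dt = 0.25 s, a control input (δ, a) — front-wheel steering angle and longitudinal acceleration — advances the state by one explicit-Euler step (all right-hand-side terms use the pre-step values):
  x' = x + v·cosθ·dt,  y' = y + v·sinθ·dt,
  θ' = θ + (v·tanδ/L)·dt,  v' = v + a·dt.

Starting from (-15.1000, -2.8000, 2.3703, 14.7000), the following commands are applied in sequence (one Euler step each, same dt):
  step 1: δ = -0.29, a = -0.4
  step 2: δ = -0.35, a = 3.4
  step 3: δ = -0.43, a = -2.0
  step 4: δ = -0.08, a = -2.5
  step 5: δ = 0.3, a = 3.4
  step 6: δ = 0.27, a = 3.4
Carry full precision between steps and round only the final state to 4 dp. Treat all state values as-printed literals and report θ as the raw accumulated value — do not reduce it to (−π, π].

(-13.5757, 16.3444, 1.5895, 16.0250)

after step 1 (δ=-0.29, a=-0.4): (-17.735013, -0.238295, 2.004744, 14.600000)
after step 2 (δ=-0.35, a=3.4): (-19.269677, 3.073397, 1.560626, 15.450000)
after step 3 (δ=-0.43, a=-2.0): (-19.230397, 6.935697, 0.970152, 14.950000)
after step 4 (δ=-0.08, a=-2.5): (-17.118057, 10.019028, 0.870272, 14.325000)
after step 5 (δ=0.3, a=3.4): (-14.809517, 12.756909, 1.239542, 15.175000)
after step 6 (δ=0.27, a=3.4): (-13.575678, 16.344413, 1.589526, 16.025000)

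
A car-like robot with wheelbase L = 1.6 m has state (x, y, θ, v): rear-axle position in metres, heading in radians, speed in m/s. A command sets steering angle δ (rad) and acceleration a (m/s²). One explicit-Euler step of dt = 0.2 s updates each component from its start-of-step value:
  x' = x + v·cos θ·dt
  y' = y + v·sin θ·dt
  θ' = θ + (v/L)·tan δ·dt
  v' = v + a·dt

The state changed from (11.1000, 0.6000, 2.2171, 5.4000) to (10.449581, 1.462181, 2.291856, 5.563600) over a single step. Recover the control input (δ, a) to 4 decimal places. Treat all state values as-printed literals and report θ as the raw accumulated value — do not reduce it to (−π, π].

δ = 0.1103, a = 0.8180

a = (v'−v)/dt = (0.163600)/0.2 = 0.8180
Δθ = θ'−θ = 0.074756;  (v·dt/L) = 5.4000·0.2/1.6 = 0.675000
tan δ = Δθ·L/(v·dt) = 0.110750  →  δ = 0.1103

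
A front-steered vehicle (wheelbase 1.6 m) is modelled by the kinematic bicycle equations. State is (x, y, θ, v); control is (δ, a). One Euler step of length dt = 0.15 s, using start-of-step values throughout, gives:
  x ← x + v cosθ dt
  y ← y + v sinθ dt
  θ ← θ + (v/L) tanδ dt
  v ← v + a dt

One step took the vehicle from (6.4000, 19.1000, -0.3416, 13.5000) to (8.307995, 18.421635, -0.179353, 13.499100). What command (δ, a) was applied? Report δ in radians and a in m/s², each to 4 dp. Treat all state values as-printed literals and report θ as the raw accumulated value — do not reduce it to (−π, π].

δ = 0.1275, a = -0.0060

a = (v'−v)/dt = (-0.000900)/0.15 = -0.0060
Δθ = θ'−θ = 0.162247;  (v·dt/L) = 13.5000·0.15/1.6 = 1.265625
tan δ = Δθ·L/(v·dt) = 0.128195  →  δ = 0.1275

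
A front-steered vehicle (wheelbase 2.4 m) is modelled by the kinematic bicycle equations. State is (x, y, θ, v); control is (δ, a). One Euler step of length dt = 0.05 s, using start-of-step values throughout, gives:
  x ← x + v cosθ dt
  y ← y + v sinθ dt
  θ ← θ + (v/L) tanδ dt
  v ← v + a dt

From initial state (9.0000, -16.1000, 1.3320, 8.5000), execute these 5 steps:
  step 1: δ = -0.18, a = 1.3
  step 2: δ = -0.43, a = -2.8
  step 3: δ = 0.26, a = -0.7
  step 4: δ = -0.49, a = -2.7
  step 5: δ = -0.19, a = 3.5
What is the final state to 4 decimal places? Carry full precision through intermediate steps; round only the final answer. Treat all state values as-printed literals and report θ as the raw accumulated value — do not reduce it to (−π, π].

after step 1 (δ=-0.18, a=1.3): (9.100527, -15.687060, 1.299776, 8.565000)
after step 2 (δ=-0.43, a=-2.8): (9.215175, -15.274442, 1.217941, 8.425000)
after step 3 (δ=0.26, a=-0.7): (9.360750, -14.879145, 1.264633, 8.390000)
after step 4 (δ=-0.49, a=-2.7): (9.487189, -14.479153, 1.171402, 8.255000)
after step 5 (δ=-0.19, a=3.5): (9.647691, -14.098888, 1.138327, 8.430000)

(9.6477, -14.0989, 1.1383, 8.4300)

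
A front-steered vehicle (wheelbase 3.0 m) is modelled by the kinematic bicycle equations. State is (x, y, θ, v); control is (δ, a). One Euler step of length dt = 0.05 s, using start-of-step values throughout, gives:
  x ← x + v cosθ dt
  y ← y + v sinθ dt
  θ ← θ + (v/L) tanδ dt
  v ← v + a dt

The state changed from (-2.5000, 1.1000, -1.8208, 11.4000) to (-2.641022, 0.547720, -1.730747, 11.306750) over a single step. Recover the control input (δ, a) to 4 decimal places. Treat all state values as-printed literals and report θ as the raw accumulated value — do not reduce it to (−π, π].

δ = 0.4426, a = -1.8650

a = (v'−v)/dt = (-0.093250)/0.05 = -1.8650
Δθ = θ'−θ = 0.090053;  (v·dt/L) = 11.4000·0.05/3.0 = 0.190000
tan δ = Δθ·L/(v·dt) = 0.473963  →  δ = 0.4426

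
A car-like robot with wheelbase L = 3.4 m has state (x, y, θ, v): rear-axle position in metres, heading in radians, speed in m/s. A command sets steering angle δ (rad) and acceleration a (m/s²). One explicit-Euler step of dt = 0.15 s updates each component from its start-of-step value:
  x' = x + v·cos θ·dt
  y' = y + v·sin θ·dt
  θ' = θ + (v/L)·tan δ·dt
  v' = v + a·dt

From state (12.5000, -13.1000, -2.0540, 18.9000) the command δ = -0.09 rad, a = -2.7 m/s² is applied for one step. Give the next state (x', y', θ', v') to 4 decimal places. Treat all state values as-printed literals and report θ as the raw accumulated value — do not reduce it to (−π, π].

x' = 12.5000 + 18.9000·cos(-2.0540)·0.15 = 11.1828
y' = -13.1000 + 18.9000·sin(-2.0540)·0.15 = -15.6104
θ' = -2.0540 + (18.9000/3.4)·tan(-0.09)·0.15 = -2.1292
v' = 18.9000 − 2.7000·0.15 = 18.4950

(11.1828, -15.6104, -2.1292, 18.4950)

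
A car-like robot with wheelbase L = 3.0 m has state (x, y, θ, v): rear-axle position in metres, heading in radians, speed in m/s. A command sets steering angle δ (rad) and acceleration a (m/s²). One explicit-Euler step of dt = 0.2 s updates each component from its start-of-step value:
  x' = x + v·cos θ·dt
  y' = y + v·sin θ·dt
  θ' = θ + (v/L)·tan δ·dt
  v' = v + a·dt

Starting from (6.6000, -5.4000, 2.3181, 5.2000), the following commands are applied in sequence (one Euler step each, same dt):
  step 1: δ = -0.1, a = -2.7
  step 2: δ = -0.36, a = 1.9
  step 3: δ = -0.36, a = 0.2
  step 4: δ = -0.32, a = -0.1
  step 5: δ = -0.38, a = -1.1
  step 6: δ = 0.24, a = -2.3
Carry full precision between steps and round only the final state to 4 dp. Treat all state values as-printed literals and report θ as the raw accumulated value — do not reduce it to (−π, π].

after step 1 (δ=-0.1, a=-2.7): (5.893150, -4.637135, 2.283317, 4.660000)
after step 2 (δ=-0.36, a=1.9): (5.283861, -3.931875, 2.166381, 5.040000)
after step 3 (δ=-0.36, a=0.2): (4.718380, -3.097432, 2.039910, 5.080000)
after step 4 (δ=-0.32, a=-0.1): (4.259050, -2.191192, 1.927680, 5.060000)
after step 5 (δ=-0.38, a=-1.1): (3.905502, -1.242958, 1.792944, 4.840000)
after step 6 (δ=0.24, a=-2.3): (3.692228, -0.298745, 1.871906, 4.380000)

(3.6922, -0.2987, 1.8719, 4.3800)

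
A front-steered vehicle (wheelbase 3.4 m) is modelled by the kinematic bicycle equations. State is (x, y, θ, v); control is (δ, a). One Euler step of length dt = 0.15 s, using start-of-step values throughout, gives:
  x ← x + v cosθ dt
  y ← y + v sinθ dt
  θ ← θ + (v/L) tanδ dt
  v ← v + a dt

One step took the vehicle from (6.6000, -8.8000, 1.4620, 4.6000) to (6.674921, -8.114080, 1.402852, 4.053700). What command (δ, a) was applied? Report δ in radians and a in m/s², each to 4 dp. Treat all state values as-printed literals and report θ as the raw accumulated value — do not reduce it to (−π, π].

a = (v'−v)/dt = (-0.546300)/0.15 = -3.6420
Δθ = θ'−θ = -0.059148;  (v·dt/L) = 4.6000·0.15/3.4 = 0.202941
tan δ = Δθ·L/(v·dt) = -0.291454  →  δ = -0.2836

δ = -0.2836, a = -3.6420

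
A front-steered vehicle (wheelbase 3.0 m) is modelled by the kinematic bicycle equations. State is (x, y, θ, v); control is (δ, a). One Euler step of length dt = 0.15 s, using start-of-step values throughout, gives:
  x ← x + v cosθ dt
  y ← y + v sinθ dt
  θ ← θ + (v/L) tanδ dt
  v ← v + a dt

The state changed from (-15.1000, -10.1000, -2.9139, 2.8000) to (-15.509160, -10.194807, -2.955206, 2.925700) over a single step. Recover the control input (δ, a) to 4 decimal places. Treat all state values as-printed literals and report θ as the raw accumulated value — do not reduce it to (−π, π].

δ = -0.2869, a = 0.8380

a = (v'−v)/dt = (0.125700)/0.15 = 0.8380
Δθ = θ'−θ = -0.041306;  (v·dt/L) = 2.8000·0.15/3.0 = 0.140000
tan δ = Δθ·L/(v·dt) = -0.295043  →  δ = -0.2869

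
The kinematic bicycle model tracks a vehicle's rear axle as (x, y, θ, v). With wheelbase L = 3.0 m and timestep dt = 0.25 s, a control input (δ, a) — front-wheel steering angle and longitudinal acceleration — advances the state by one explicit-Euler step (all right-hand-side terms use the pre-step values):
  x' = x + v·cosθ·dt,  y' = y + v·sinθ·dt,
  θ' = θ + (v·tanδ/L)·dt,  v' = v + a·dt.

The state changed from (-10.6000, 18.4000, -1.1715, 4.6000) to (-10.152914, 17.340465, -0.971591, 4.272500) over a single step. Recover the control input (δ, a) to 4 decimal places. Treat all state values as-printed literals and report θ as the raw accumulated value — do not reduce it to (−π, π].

a = (v'−v)/dt = (-0.327500)/0.25 = -1.3100
Δθ = θ'−θ = 0.199909;  (v·dt/L) = 4.6000·0.25/3.0 = 0.383333
tan δ = Δθ·L/(v·dt) = 0.521502  →  δ = 0.4807

δ = 0.4807, a = -1.3100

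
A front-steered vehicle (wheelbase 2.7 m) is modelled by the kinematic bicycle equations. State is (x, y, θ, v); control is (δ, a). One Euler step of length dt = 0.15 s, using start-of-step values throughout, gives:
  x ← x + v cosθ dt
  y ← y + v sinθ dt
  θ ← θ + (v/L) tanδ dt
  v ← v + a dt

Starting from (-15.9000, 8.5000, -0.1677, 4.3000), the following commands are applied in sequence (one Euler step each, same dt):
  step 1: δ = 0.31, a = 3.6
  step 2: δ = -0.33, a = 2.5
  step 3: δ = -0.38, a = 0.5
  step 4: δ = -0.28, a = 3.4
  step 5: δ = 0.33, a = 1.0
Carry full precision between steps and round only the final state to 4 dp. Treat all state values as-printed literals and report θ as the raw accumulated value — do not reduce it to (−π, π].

(-12.2068, 7.6244, -0.2731, 5.9500)

after step 1 (δ=0.31, a=3.6): (-15.264049, 8.392340, -0.091177, 4.840000)
after step 2 (δ=-0.33, a=2.5): (-14.541064, 8.326237, -0.183278, 5.215000)
after step 3 (δ=-0.38, a=0.5): (-13.771916, 8.183668, -0.298997, 5.290000)
after step 4 (δ=-0.28, a=3.4): (-13.013621, 7.949933, -0.383506, 5.800000)
after step 5 (δ=0.33, a=1.0): (-12.206820, 7.624402, -0.273137, 5.950000)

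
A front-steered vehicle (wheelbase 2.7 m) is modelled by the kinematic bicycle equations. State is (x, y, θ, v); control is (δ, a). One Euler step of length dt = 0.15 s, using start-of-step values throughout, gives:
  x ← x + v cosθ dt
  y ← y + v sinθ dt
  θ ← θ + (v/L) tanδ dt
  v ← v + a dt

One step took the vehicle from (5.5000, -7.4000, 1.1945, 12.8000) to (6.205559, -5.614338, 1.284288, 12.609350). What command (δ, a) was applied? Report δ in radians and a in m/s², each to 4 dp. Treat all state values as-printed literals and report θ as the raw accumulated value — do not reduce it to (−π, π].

δ = 0.1256, a = -1.2710

a = (v'−v)/dt = (-0.190650)/0.15 = -1.2710
Δθ = θ'−θ = 0.089788;  (v·dt/L) = 12.8000·0.15/2.7 = 0.711111
tan δ = Δθ·L/(v·dt) = 0.126264  →  δ = 0.1256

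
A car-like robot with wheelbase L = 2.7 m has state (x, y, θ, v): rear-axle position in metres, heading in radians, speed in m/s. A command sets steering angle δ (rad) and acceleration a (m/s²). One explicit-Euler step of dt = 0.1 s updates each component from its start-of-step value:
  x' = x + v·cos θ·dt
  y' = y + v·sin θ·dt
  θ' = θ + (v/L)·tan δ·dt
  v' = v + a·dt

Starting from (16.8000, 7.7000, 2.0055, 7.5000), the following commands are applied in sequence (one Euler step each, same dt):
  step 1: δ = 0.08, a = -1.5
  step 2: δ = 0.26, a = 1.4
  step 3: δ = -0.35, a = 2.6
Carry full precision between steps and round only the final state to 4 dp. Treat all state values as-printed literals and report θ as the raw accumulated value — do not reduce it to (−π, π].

after step 1 (δ=0.08, a=-1.5): (16.484144, 8.380246, 2.027770, 7.350000)
after step 2 (δ=0.26, a=1.4): (16.159837, 9.039829, 2.100187, 7.490000)
after step 3 (δ=-0.35, a=2.6): (15.781586, 9.686303, 1.998925, 7.750000)

(15.7816, 9.6863, 1.9989, 7.7500)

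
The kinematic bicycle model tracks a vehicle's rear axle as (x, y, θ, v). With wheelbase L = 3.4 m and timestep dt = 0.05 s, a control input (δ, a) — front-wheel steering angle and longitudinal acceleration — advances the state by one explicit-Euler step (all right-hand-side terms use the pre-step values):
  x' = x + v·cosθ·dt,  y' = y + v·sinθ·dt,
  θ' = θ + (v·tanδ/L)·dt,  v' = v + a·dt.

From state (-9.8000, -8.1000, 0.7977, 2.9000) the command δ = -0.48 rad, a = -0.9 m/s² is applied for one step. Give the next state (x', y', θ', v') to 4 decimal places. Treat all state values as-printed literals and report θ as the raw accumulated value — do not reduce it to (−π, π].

x' = -9.8000 + 2.9000·cos(0.7977)·0.05 = -9.6987
y' = -8.1000 + 2.9000·sin(0.7977)·0.05 = -7.9962
θ' = 0.7977 + (2.9000/3.4)·tan(-0.48)·0.05 = 0.7755
v' = 2.9000 − 0.9000·0.05 = 2.8550

(-9.6987, -7.9962, 0.7755, 2.8550)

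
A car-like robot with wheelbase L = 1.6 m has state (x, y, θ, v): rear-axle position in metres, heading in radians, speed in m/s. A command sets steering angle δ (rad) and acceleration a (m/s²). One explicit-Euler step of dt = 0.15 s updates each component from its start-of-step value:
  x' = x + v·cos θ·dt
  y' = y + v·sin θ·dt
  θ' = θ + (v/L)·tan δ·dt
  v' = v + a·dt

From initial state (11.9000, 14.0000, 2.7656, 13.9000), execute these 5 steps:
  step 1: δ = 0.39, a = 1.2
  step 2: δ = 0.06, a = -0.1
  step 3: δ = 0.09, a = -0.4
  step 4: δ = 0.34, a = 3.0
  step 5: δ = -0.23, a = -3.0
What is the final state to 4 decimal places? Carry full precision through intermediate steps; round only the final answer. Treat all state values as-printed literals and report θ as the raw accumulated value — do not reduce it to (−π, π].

(2.3827, 11.6056, 3.6467, 14.0050)

after step 1 (δ=0.39, a=1.2): (9.960651, 14.765604, 3.301256, 14.080000)
after step 2 (δ=0.06, a=-0.1): (7.875513, 14.429826, 3.380551, 14.065000)
after step 3 (δ=0.09, a=-0.4): (5.825712, 13.930467, 3.499546, 14.005000)
after step 4 (δ=0.34, a=3.0): (3.858116, 13.194453, 3.963991, 14.455000)
after step 5 (δ=-0.23, a=-3.0): (2.382697, 11.605602, 3.646691, 14.005000)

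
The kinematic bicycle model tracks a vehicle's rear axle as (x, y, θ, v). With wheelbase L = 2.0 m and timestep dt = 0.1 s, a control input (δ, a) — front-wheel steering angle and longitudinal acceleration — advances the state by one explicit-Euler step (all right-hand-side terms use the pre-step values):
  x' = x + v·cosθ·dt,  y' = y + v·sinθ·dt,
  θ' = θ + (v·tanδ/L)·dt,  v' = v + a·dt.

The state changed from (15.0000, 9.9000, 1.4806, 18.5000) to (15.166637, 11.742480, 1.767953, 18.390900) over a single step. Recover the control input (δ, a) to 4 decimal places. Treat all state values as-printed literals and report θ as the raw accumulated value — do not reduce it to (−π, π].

δ = 0.3012, a = -1.0910

a = (v'−v)/dt = (-0.109100)/0.1 = -1.0910
Δθ = θ'−θ = 0.287353;  (v·dt/L) = 18.5000·0.1/2.0 = 0.925000
tan δ = Δθ·L/(v·dt) = 0.310652  →  δ = 0.3012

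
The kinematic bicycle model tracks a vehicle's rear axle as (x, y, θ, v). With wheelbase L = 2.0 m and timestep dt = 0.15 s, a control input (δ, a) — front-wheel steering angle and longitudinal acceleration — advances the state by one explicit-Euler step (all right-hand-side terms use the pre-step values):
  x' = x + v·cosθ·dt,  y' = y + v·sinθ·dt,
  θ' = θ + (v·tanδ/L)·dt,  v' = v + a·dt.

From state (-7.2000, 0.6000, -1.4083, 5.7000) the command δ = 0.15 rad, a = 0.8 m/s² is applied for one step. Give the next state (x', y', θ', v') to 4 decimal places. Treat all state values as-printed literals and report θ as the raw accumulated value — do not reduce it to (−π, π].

x' = -7.2000 + 5.7000·cos(-1.4083)·0.15 = -7.0617
y' = 0.6000 + 5.7000·sin(-1.4083)·0.15 = -0.2437
θ' = -1.4083 + (5.7000/2.0)·tan(0.15)·0.15 = -1.3437
v' = 5.7000 + 0.8000·0.15 = 5.8200

(-7.0617, -0.2437, -1.3437, 5.8200)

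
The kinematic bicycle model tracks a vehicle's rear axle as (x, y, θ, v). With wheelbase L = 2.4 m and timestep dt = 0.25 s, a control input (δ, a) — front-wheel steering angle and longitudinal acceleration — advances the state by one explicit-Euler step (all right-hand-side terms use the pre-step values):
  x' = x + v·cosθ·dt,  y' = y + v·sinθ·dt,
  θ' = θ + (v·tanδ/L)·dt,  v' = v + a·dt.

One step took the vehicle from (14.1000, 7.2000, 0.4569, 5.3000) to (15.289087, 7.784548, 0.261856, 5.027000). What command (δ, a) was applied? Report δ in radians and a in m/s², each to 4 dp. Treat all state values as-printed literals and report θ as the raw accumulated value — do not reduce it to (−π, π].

a = (v'−v)/dt = (-0.273000)/0.25 = -1.0920
Δθ = θ'−θ = -0.195044;  (v·dt/L) = 5.3000·0.25/2.4 = 0.552083
tan δ = Δθ·L/(v·dt) = -0.353287  →  δ = -0.3396

δ = -0.3396, a = -1.0920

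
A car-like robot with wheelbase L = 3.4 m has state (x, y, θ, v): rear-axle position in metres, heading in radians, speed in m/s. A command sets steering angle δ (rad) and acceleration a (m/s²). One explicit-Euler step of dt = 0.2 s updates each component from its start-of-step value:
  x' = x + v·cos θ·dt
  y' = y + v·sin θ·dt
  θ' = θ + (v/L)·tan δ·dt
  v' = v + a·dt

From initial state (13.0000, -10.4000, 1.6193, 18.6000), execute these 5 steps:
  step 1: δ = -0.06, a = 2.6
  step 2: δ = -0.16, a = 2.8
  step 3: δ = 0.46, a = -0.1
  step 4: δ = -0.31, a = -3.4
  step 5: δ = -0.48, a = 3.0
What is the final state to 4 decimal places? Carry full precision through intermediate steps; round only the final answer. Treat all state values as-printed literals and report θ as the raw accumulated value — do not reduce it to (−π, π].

after step 1 (δ=-0.06, a=2.6): (12.819637, -6.684375, 1.553574, 19.120000)
after step 2 (δ=-0.16, a=2.8): (12.885492, -2.860942, 1.372070, 19.680000)
after step 3 (δ=0.46, a=-0.1): (13.662542, 0.997593, 1.945624, 19.660000)
after step 4 (δ=-0.31, a=-3.4): (12.222987, 4.656596, 1.575175, 18.980000)
after step 5 (δ=-0.48, a=3.0): (12.206365, 8.452560, 0.993928, 19.580000)

(12.2064, 8.4526, 0.9939, 19.5800)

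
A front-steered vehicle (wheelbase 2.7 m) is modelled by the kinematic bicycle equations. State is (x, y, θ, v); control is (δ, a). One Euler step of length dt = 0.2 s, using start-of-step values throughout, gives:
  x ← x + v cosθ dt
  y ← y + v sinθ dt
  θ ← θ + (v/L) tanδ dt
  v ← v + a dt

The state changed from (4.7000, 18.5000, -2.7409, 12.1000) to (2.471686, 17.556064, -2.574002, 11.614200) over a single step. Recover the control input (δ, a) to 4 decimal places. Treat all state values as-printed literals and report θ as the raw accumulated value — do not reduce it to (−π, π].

δ = 0.1841, a = -2.4290

a = (v'−v)/dt = (-0.485800)/0.2 = -2.4290
Δθ = θ'−θ = 0.166898;  (v·dt/L) = 12.1000·0.2/2.7 = 0.896296
tan δ = Δθ·L/(v·dt) = 0.186209  →  δ = 0.1841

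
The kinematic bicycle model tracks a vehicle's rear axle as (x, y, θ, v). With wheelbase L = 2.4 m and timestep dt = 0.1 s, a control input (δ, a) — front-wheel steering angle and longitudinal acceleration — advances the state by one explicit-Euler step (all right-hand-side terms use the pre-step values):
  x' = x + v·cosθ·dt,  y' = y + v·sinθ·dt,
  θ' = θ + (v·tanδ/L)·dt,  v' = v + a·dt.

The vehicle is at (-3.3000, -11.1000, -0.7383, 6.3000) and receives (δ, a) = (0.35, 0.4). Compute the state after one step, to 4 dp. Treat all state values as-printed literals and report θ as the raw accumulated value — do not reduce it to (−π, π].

x' = -3.3000 + 6.3000·cos(-0.7383)·0.1 = -2.8340
y' = -11.1000 + 6.3000·sin(-0.7383)·0.1 = -11.5240
θ' = -0.7383 + (6.3000/2.4)·tan(0.35)·0.1 = -0.6425
v' = 6.3000 + 0.4000·0.1 = 6.3400

(-2.8340, -11.5240, -0.6425, 6.3400)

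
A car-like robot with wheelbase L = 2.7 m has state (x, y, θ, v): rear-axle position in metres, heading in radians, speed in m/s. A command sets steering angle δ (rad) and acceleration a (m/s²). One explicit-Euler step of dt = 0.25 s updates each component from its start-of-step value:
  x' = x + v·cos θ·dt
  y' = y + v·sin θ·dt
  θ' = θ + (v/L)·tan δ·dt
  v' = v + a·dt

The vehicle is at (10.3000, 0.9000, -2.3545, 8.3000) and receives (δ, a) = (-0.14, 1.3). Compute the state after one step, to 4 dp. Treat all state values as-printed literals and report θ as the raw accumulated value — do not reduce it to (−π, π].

(8.8352, -0.5697, -2.4628, 8.6250)

x' = 10.3000 + 8.3000·cos(-2.3545)·0.25 = 8.8352
y' = 0.9000 + 8.3000·sin(-2.3545)·0.25 = -0.5697
θ' = -2.3545 + (8.3000/2.7)·tan(-0.14)·0.25 = -2.4628
v' = 8.3000 + 1.3000·0.25 = 8.6250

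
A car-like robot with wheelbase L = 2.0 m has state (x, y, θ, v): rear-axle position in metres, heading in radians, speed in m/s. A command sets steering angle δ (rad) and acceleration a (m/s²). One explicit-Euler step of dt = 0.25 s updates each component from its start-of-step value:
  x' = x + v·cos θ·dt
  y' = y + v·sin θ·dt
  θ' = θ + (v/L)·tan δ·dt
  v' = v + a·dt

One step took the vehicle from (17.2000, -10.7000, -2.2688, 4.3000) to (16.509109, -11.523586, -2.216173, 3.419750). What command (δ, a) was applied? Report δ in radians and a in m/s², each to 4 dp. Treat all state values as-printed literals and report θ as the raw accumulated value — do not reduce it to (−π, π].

δ = 0.0976, a = -3.5210

a = (v'−v)/dt = (-0.880250)/0.25 = -3.5210
Δθ = θ'−θ = 0.052627;  (v·dt/L) = 4.3000·0.25/2.0 = 0.537500
tan δ = Δθ·L/(v·dt) = 0.097911  →  δ = 0.0976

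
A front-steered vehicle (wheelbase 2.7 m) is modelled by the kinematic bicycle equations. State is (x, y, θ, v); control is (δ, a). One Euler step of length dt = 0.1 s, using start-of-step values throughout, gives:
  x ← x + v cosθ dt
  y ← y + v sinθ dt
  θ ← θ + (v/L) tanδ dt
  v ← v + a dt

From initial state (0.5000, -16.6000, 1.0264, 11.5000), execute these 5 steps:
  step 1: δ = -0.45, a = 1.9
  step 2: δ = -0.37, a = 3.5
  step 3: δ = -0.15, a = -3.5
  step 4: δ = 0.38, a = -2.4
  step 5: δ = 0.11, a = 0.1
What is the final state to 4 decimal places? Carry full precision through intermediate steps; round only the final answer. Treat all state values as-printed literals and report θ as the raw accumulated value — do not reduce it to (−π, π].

(4.6547, -12.5965, 0.8051, 11.4600)

after step 1 (δ=-0.45, a=1.9): (1.095587, -15.616244, 0.820654, 11.690000)
after step 2 (δ=-0.37, a=3.5): (1.892544, -14.761013, 0.652724, 12.040000)
after step 3 (δ=-0.15, a=-3.5): (2.849041, -14.029760, 0.585329, 11.690000)
after step 4 (δ=0.38, a=-2.4): (3.823438, -13.383919, 0.758260, 11.450000)
after step 5 (δ=0.11, a=0.1): (4.654747, -12.596549, 0.805097, 11.460000)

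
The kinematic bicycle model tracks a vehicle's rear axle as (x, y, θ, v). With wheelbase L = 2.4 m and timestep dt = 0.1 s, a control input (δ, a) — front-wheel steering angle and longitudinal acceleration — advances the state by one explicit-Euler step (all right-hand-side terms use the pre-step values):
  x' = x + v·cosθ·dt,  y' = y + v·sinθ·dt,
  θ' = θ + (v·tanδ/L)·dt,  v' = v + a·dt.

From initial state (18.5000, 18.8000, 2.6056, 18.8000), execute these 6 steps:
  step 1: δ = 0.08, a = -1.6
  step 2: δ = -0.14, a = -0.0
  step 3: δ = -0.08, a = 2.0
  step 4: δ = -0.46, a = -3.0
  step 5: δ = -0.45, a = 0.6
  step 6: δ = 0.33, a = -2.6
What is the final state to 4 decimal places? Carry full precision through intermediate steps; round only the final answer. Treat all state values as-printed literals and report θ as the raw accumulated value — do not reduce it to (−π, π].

after step 1 (δ=0.08, a=-1.6): (16.883647, 19.760106, 2.668401, 18.640000)
after step 2 (δ=-0.14, a=-0.0): (15.224467, 20.609586, 2.558951, 18.640000)
after step 3 (δ=-0.08, a=2.0): (13.668004, 21.635218, 2.496685, 18.840000)
after step 4 (δ=-0.46, a=-3.0): (12.162395, 22.767736, 2.107758, 18.540000)
after step 5 (δ=-0.45, a=0.6): (11.214023, 24.360817, 1.734598, 18.600000)
after step 6 (δ=0.33, a=-2.6): (10.910713, 26.195920, 2.000055, 18.340000)

(10.9107, 26.1959, 2.0001, 18.3400)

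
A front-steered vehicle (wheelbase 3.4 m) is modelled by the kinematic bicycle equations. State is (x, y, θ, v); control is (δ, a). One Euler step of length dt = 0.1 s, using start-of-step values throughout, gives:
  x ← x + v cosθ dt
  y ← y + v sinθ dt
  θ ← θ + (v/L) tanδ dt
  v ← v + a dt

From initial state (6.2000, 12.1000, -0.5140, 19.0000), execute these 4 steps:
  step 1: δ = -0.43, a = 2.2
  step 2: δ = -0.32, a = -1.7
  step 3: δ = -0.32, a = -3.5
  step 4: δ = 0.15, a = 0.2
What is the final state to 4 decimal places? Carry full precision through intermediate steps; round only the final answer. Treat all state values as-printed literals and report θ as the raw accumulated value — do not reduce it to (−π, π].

(11.1055, 6.5678, -1.0602, 18.7200)

after step 1 (δ=-0.43, a=2.2): (7.854491, 11.165838, -0.770288, 19.220000)
after step 2 (δ=-0.32, a=-1.7): (9.233930, 9.827468, -0.957621, 19.050000)
after step 3 (δ=-0.32, a=-3.5): (10.330195, 8.269512, -1.143296, 18.700000)
after step 4 (δ=0.15, a=0.2): (11.105492, 6.567803, -1.060172, 18.720000)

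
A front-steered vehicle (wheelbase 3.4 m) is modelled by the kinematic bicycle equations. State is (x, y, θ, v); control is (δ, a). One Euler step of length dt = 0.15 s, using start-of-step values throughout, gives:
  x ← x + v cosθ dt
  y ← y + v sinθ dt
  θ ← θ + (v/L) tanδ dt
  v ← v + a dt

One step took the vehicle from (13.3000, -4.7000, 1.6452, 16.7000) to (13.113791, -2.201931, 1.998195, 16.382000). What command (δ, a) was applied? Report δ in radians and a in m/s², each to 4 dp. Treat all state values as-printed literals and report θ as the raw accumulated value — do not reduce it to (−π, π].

δ = 0.4468, a = -2.1200

a = (v'−v)/dt = (-0.318000)/0.15 = -2.1200
Δθ = θ'−θ = 0.352995;  (v·dt/L) = 16.7000·0.15/3.4 = 0.736765
tan δ = Δθ·L/(v·dt) = 0.479115  →  δ = 0.4468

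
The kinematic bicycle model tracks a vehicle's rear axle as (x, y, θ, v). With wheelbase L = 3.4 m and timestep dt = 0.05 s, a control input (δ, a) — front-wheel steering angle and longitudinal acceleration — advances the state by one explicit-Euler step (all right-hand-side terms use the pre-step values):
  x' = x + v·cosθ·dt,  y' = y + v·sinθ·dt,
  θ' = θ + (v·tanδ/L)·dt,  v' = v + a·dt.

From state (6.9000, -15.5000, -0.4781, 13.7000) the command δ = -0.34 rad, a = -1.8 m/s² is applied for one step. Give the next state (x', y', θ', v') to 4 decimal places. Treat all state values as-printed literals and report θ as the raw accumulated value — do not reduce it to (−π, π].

x' = 6.9000 + 13.7000·cos(-0.4781)·0.05 = 7.5082
y' = -15.5000 + 13.7000·sin(-0.4781)·0.05 = -15.8152
θ' = -0.4781 + (13.7000/3.4)·tan(-0.34)·0.05 = -0.5494
v' = 13.7000 − 1.8000·0.05 = 13.6100

(7.5082, -15.8152, -0.5494, 13.6100)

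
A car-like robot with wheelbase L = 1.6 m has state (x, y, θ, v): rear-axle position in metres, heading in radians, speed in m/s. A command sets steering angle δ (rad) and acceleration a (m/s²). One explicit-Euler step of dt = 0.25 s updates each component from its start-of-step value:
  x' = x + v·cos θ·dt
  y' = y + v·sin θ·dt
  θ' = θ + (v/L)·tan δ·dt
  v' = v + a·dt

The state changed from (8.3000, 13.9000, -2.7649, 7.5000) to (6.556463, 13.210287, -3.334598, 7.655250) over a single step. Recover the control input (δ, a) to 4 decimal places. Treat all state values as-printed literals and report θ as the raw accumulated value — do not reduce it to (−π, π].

δ = -0.4525, a = 0.6210

a = (v'−v)/dt = (0.155250)/0.25 = 0.6210
Δθ = θ'−θ = -0.569698;  (v·dt/L) = 7.5000·0.25/1.6 = 1.171875
tan δ = Δθ·L/(v·dt) = -0.486142  →  δ = -0.4525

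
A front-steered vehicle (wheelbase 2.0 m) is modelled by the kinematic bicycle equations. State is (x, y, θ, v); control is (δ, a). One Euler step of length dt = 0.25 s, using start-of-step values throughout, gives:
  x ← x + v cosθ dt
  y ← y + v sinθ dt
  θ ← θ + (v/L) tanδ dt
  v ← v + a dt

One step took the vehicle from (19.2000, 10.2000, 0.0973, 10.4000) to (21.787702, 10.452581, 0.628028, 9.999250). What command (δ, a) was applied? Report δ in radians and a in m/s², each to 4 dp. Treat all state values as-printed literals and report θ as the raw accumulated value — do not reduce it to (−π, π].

a = (v'−v)/dt = (-0.400750)/0.25 = -1.6030
Δθ = θ'−θ = 0.530728;  (v·dt/L) = 10.4000·0.25/2.0 = 1.300000
tan δ = Δθ·L/(v·dt) = 0.408252  →  δ = 0.3876

δ = 0.3876, a = -1.6030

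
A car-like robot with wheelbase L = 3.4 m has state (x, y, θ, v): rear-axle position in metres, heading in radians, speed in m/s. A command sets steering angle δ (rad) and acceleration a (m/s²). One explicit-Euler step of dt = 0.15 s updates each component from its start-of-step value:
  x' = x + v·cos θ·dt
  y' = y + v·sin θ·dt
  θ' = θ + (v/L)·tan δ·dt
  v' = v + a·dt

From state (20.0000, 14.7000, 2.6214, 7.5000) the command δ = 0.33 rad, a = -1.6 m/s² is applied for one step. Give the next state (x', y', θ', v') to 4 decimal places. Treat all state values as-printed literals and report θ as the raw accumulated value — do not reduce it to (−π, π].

x' = 20.0000 + 7.5000·cos(2.6214)·0.15 = 19.0238
y' = 14.7000 + 7.5000·sin(2.6214)·0.15 = 15.2592
θ' = 2.6214 + (7.5000/3.4)·tan(0.33)·0.15 = 2.7347
v' = 7.5000 − 1.6000·0.15 = 7.2600

(19.0238, 15.2592, 2.7347, 7.2600)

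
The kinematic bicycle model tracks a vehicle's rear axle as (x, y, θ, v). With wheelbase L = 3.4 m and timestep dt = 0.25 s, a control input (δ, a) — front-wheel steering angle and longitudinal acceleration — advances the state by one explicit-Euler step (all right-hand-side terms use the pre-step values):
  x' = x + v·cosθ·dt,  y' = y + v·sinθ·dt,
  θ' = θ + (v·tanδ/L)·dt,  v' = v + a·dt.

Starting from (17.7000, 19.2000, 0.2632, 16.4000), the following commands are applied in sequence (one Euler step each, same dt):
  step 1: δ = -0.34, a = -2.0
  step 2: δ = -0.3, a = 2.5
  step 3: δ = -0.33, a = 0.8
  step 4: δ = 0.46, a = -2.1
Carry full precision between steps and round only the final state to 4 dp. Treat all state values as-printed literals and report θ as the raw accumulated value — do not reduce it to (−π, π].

(31.6177, 14.1699, -0.3319, 16.2000)

after step 1 (δ=-0.34, a=-2.0): (21.658806, 20.266704, -0.163365, 15.900000)
after step 2 (δ=-0.3, a=2.5): (25.580881, 19.620212, -0.525016, 16.525000)
after step 3 (δ=-0.33, a=0.8): (29.155718, 17.549521, -0.941208, 16.725000)
after step 4 (δ=0.46, a=-2.1): (31.617687, 14.169941, -0.331916, 16.200000)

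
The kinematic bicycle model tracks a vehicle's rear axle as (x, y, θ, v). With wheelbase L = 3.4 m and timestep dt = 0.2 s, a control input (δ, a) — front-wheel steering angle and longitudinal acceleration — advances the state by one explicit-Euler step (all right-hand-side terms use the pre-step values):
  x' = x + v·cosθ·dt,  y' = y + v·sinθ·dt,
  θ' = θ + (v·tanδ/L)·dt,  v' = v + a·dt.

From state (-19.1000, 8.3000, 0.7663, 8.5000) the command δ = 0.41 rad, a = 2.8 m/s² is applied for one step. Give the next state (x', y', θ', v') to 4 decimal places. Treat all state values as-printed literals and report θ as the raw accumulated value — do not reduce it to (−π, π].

(-17.8752, 9.4789, 0.9836, 9.0600)

x' = -19.1000 + 8.5000·cos(0.7663)·0.2 = -17.8752
y' = 8.3000 + 8.5000·sin(0.7663)·0.2 = 9.4789
θ' = 0.7663 + (8.5000/3.4)·tan(0.41)·0.2 = 0.9836
v' = 8.5000 + 2.8000·0.2 = 9.0600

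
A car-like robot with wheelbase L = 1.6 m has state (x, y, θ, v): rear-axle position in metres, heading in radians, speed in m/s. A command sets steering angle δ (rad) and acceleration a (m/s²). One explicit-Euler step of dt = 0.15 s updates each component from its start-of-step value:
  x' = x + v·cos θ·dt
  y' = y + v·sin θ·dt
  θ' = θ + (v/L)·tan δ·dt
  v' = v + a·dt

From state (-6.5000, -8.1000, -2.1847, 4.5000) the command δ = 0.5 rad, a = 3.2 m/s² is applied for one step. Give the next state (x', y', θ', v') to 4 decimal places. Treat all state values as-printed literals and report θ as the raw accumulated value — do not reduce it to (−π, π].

(-6.8888, -8.6517, -1.9542, 4.9800)

x' = -6.5000 + 4.5000·cos(-2.1847)·0.15 = -6.8888
y' = -8.1000 + 4.5000·sin(-2.1847)·0.15 = -8.6517
θ' = -2.1847 + (4.5000/1.6)·tan(0.5)·0.15 = -1.9542
v' = 4.5000 + 3.2000·0.15 = 4.9800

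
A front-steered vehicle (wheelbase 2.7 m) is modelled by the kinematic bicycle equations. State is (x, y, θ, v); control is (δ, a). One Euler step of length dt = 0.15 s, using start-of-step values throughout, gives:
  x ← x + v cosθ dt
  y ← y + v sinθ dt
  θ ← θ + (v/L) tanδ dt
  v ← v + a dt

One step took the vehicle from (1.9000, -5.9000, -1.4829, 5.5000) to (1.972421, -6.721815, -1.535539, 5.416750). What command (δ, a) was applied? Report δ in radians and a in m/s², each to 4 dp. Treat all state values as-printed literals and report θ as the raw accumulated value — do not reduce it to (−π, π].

a = (v'−v)/dt = (-0.083250)/0.15 = -0.5550
Δθ = θ'−θ = -0.052639;  (v·dt/L) = 5.5000·0.15/2.7 = 0.305556
tan δ = Δθ·L/(v·dt) = -0.172273  →  δ = -0.1706

δ = -0.1706, a = -0.5550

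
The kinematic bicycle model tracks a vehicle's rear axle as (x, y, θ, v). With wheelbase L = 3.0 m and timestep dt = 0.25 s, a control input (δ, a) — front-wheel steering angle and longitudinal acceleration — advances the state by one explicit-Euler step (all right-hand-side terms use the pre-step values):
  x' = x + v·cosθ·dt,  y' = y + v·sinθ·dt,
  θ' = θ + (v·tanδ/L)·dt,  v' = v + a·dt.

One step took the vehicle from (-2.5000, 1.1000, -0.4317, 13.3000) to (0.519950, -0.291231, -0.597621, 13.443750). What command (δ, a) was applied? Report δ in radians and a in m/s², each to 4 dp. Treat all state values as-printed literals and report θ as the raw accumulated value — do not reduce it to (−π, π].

a = (v'−v)/dt = (0.143750)/0.25 = 0.5750
Δθ = θ'−θ = -0.165921;  (v·dt/L) = 13.3000·0.25/3.0 = 1.108333
tan δ = Δθ·L/(v·dt) = -0.149703  →  δ = -0.1486

δ = -0.1486, a = 0.5750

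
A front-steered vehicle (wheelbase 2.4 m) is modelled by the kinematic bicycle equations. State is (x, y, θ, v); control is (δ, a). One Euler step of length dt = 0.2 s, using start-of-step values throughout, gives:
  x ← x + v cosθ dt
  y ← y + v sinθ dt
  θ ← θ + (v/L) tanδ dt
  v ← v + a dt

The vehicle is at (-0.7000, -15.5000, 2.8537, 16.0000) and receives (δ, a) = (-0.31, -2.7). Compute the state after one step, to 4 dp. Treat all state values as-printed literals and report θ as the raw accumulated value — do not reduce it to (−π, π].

x' = -0.7000 + 16.0000·cos(2.8537)·0.2 = -3.7683
y' = -15.5000 + 16.0000·sin(2.8537)·0.2 = -14.5914
θ' = 2.8537 + (16.0000/2.4)·tan(-0.31)·0.2 = 2.4266
v' = 16.0000 − 2.7000·0.2 = 15.4600

(-3.7683, -14.5914, 2.4266, 15.4600)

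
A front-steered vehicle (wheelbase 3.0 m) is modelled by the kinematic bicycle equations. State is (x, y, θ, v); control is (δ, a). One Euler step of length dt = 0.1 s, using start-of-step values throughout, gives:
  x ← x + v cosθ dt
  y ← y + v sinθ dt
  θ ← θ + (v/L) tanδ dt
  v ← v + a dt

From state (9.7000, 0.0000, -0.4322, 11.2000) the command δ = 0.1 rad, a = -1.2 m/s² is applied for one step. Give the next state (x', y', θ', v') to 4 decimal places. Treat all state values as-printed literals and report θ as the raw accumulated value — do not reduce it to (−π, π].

x' = 9.7000 + 11.2000·cos(-0.4322)·0.1 = 10.7170
y' = 0.0000 + 11.2000·sin(-0.4322)·0.1 = -0.4691
θ' = -0.4322 + (11.2000/3.0)·tan(0.1)·0.1 = -0.3947
v' = 11.2000 − 1.2000·0.1 = 11.0800

(10.7170, -0.4691, -0.3947, 11.0800)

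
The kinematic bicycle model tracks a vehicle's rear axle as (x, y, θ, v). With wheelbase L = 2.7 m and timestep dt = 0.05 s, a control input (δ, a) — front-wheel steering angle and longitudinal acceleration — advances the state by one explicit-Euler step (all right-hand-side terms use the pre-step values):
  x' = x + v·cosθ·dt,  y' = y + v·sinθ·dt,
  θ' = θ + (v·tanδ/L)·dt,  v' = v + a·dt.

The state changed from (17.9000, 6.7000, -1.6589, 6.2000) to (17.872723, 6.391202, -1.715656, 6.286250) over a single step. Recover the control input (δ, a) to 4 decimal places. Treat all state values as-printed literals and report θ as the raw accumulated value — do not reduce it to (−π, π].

a = (v'−v)/dt = (0.086250)/0.05 = 1.7250
Δθ = θ'−θ = -0.056756;  (v·dt/L) = 6.2000·0.05/2.7 = 0.114815
tan δ = Δθ·L/(v·dt) = -0.494326  →  δ = -0.4591

δ = -0.4591, a = 1.7250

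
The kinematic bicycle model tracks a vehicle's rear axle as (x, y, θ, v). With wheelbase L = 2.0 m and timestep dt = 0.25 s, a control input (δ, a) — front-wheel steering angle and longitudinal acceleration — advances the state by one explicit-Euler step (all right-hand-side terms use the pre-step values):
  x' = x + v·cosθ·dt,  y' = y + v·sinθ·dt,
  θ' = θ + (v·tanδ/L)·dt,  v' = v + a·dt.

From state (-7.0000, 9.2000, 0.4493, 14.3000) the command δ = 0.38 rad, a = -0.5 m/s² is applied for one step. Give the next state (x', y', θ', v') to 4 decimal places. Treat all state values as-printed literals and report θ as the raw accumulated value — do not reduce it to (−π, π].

x' = -7.0000 + 14.3000·cos(0.4493)·0.25 = -3.7798
y' = 9.2000 + 14.3000·sin(0.4493)·0.25 = 10.7527
θ' = 0.4493 + (14.3000/2.0)·tan(0.38)·0.25 = 1.1633
v' = 14.3000 − 0.5000·0.25 = 14.1750

(-3.7798, 10.7527, 1.1633, 14.1750)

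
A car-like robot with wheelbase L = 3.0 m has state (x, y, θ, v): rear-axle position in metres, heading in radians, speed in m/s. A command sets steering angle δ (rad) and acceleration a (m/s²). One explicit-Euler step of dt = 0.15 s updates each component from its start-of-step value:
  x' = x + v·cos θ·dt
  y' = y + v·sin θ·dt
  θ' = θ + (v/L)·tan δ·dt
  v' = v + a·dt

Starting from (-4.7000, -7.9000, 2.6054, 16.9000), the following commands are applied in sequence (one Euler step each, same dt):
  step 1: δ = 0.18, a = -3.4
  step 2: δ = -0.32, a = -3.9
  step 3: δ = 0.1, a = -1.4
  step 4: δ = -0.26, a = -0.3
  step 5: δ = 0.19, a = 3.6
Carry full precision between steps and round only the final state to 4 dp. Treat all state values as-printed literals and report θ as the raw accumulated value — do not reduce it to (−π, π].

(-14.6598, -1.3297, 2.5090, 16.0900)

after step 1 (δ=0.18, a=-3.4): (-6.879238, -6.604953, 2.759164, 16.390000)
after step 2 (δ=-0.32, a=-3.9): (-9.160139, -5.687503, 2.487591, 15.805000)
after step 3 (δ=0.1, a=-1.4): (-11.041697, -4.245216, 2.566880, 15.595000)
after step 4 (δ=-0.26, a=-0.3): (-13.005144, -2.973615, 2.359450, 15.550000)
after step 5 (δ=0.19, a=3.6): (-14.659831, -1.329666, 2.508978, 16.090000)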